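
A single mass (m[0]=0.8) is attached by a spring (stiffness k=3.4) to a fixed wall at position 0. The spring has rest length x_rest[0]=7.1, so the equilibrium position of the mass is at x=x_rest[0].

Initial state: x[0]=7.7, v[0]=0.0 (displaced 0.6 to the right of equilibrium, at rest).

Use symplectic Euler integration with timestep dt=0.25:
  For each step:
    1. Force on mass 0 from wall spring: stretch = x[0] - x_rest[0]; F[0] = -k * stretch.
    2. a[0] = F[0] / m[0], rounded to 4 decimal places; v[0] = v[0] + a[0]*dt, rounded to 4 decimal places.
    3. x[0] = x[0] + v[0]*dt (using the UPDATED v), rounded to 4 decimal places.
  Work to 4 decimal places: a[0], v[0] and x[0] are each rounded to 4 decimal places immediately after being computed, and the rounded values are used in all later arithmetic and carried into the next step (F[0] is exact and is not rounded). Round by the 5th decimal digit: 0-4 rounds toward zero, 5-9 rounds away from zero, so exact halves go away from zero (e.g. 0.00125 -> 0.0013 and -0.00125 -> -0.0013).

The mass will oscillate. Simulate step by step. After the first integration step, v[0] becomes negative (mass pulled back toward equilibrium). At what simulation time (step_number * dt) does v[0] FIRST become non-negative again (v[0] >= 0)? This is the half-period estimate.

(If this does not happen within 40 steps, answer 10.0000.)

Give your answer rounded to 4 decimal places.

Step 0: x=[7.7000] v=[0.0000]
Step 1: x=[7.5406] v=[-0.6375]
Step 2: x=[7.2642] v=[-1.1057]
Step 3: x=[6.9442] v=[-1.2802]
Step 4: x=[6.6655] v=[-1.1147]
Step 5: x=[6.5022] v=[-0.6531]
Step 6: x=[6.4977] v=[-0.0179]
Step 7: x=[6.6532] v=[0.6221]
First v>=0 after going negative at step 7, time=1.7500

Answer: 1.7500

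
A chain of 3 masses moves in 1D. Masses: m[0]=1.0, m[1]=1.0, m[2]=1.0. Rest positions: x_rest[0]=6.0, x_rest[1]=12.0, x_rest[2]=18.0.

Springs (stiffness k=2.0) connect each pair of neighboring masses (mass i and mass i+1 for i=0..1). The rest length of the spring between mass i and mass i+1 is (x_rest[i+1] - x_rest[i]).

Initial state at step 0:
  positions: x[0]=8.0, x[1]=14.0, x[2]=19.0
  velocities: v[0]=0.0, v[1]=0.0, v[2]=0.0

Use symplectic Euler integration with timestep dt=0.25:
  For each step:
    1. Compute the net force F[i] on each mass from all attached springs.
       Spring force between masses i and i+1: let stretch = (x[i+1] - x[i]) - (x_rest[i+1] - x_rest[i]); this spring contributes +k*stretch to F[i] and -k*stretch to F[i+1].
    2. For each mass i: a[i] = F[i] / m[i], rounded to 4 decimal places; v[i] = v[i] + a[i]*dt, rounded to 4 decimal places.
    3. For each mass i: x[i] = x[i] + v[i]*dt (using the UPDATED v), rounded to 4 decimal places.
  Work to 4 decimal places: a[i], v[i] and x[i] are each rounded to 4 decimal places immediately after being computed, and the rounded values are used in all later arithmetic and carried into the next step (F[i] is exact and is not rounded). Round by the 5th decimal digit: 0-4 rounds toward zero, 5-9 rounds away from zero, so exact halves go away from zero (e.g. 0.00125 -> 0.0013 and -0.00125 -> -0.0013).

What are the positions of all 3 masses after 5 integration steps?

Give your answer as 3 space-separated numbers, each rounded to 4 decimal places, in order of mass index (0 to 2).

Step 0: x=[8.0000 14.0000 19.0000] v=[0.0000 0.0000 0.0000]
Step 1: x=[8.0000 13.8750 19.1250] v=[0.0000 -0.5000 0.5000]
Step 2: x=[7.9844 13.6719 19.3438] v=[-0.0625 -0.8125 0.8750]
Step 3: x=[7.9297 13.4668 19.6036] v=[-0.2188 -0.8203 1.0391]
Step 4: x=[7.8171 13.3367 19.8463] v=[-0.4503 -0.5205 0.9707]
Step 5: x=[7.6445 13.3303 20.0253] v=[-0.6905 -0.0255 0.7159]

Answer: 7.6445 13.3303 20.0253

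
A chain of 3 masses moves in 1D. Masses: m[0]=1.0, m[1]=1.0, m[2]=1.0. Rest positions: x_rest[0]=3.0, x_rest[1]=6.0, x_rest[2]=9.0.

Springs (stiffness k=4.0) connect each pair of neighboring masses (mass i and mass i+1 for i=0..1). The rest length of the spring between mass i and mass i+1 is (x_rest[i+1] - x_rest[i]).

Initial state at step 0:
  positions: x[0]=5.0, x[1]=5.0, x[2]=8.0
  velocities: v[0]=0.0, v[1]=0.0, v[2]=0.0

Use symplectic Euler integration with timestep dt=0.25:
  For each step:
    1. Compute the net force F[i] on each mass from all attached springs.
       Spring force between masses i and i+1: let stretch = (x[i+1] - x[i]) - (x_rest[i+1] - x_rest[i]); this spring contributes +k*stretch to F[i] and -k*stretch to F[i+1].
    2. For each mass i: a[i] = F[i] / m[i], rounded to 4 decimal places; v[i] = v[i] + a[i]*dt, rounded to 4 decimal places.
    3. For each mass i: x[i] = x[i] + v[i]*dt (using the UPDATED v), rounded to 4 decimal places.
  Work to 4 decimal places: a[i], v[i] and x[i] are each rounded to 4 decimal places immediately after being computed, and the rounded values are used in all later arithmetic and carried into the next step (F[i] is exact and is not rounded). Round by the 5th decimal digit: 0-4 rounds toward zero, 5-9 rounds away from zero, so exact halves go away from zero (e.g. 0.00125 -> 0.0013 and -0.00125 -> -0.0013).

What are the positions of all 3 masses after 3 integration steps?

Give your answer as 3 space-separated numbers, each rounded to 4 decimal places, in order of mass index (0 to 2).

Step 0: x=[5.0000 5.0000 8.0000] v=[0.0000 0.0000 0.0000]
Step 1: x=[4.2500 5.7500 8.0000] v=[-3.0000 3.0000 0.0000]
Step 2: x=[3.1250 6.6875 8.1875] v=[-4.5000 3.7500 0.7500]
Step 3: x=[2.1406 7.1094 8.7500] v=[-3.9375 1.6875 2.2500]

Answer: 2.1406 7.1094 8.7500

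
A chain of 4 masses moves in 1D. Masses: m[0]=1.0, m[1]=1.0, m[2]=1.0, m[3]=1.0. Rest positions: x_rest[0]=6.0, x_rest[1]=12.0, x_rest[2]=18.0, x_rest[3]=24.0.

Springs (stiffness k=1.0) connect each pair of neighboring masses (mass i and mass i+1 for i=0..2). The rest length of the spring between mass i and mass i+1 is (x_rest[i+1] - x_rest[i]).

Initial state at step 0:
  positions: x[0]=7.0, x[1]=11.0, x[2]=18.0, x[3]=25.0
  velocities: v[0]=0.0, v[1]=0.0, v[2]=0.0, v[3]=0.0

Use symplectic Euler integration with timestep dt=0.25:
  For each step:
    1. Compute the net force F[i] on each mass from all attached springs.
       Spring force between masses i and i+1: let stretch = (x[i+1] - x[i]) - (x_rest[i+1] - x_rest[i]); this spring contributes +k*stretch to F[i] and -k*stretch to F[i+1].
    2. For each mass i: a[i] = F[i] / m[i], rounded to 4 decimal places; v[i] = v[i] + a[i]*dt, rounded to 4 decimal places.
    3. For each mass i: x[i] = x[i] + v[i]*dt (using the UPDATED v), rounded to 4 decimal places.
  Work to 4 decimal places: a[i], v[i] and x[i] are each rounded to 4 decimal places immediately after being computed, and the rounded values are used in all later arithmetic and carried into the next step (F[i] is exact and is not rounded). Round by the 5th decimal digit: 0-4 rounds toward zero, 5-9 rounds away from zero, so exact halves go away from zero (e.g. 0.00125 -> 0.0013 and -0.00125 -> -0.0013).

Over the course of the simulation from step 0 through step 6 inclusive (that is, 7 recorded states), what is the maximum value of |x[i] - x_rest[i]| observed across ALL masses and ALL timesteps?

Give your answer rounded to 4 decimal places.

Step 0: x=[7.0000 11.0000 18.0000 25.0000] v=[0.0000 0.0000 0.0000 0.0000]
Step 1: x=[6.8750 11.1875 18.0000 24.9375] v=[-0.5000 0.7500 0.0000 -0.2500]
Step 2: x=[6.6445 11.5313 18.0078 24.8164] v=[-0.9219 1.3750 0.0313 -0.4844]
Step 3: x=[6.3445 11.9744 18.0364 24.6448] v=[-1.2002 1.7724 0.1143 -0.6866]
Step 4: x=[6.0213 12.4445 18.0991 24.4351] v=[-1.2927 1.8804 0.2509 -0.8387]
Step 5: x=[5.7246 12.8666 18.2044 24.2044] v=[-1.1869 1.6883 0.4213 -0.9227]
Step 6: x=[5.4993 13.1759 18.3511 23.9737] v=[-0.9014 1.2373 0.5869 -0.9227]
Max displacement = 1.1759

Answer: 1.1759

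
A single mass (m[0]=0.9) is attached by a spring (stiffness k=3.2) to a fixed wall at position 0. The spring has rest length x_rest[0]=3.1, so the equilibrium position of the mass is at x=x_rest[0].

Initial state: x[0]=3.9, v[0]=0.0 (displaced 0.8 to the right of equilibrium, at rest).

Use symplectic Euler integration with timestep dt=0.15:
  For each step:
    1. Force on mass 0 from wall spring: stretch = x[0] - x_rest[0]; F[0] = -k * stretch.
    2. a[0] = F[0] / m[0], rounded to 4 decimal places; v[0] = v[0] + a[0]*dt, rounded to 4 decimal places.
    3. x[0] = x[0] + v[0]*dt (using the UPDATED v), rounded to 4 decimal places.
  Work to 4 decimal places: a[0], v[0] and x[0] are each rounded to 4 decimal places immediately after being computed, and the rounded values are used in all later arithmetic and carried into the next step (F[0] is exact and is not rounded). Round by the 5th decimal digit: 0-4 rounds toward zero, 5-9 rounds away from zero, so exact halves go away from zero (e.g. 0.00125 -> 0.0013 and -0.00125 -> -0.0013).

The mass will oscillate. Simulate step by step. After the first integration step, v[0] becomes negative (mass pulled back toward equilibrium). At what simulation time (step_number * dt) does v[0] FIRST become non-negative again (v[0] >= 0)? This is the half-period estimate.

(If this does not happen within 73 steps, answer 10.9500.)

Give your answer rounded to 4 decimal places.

Step 0: x=[3.9000] v=[0.0000]
Step 1: x=[3.8360] v=[-0.4267]
Step 2: x=[3.7131] v=[-0.8192]
Step 3: x=[3.5412] v=[-1.1462]
Step 4: x=[3.3340] v=[-1.3815]
Step 5: x=[3.1081] v=[-1.5063]
Step 6: x=[2.8815] v=[-1.5106]
Step 7: x=[2.6724] v=[-1.3941]
Step 8: x=[2.4975] v=[-1.1660]
Step 9: x=[2.3708] v=[-0.8447]
Step 10: x=[2.3024] v=[-0.4558]
Step 11: x=[2.2978] v=[-0.0304]
Step 12: x=[2.3574] v=[0.3974]
First v>=0 after going negative at step 12, time=1.8000

Answer: 1.8000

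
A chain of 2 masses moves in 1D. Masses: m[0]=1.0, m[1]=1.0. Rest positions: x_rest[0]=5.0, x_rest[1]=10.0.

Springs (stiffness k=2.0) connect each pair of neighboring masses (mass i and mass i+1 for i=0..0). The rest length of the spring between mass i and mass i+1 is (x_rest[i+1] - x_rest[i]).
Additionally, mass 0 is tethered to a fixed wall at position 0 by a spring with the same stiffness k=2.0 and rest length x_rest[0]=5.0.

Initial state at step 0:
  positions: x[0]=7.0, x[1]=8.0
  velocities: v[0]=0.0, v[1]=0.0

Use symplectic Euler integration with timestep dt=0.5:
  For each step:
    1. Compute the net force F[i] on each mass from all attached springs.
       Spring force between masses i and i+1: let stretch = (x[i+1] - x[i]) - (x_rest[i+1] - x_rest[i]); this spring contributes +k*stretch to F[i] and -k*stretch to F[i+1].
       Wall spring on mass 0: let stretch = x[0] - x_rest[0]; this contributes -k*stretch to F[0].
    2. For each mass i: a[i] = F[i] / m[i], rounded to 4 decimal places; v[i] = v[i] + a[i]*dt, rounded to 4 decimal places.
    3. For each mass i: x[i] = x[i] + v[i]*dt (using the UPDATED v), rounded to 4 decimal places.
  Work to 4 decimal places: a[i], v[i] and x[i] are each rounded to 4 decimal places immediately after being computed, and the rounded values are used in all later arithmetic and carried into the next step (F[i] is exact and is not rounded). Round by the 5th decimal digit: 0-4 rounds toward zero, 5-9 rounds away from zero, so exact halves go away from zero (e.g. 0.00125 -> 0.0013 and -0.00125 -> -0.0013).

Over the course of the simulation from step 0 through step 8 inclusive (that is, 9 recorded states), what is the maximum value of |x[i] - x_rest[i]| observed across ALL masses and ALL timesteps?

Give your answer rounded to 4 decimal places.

Step 0: x=[7.0000 8.0000] v=[0.0000 0.0000]
Step 1: x=[4.0000 10.0000] v=[-6.0000 4.0000]
Step 2: x=[2.0000 11.5000] v=[-4.0000 3.0000]
Step 3: x=[3.7500 10.7500] v=[3.5000 -1.5000]
Step 4: x=[7.1250 9.0000] v=[6.7500 -3.5000]
Step 5: x=[7.8750 8.8125] v=[1.5000 -0.3750]
Step 6: x=[5.1563 10.6563] v=[-5.4375 3.6875]
Step 7: x=[2.6094 12.2501] v=[-5.0938 3.1875]
Step 8: x=[3.5782 11.5235] v=[1.9375 -1.4532]
Max displacement = 3.0000

Answer: 3.0000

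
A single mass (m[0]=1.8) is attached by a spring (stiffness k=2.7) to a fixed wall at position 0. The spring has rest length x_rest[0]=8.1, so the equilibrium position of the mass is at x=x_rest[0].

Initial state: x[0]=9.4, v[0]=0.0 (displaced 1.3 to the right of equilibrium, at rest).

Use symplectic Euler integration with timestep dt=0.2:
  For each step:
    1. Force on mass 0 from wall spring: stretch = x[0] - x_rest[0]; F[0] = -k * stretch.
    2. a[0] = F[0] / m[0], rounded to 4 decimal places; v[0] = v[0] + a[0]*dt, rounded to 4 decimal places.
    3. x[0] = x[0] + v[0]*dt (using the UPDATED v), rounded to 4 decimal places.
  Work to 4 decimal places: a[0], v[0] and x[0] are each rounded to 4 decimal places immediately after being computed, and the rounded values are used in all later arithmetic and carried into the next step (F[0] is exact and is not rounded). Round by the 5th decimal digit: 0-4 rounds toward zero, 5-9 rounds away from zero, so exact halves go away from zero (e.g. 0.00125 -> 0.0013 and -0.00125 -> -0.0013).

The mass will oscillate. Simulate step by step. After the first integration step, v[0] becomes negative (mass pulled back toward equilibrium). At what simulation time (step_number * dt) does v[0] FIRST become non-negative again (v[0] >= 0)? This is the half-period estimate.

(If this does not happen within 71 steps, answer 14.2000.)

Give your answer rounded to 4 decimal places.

Answer: 2.6000

Derivation:
Step 0: x=[9.4000] v=[0.0000]
Step 1: x=[9.3220] v=[-0.3900]
Step 2: x=[9.1707] v=[-0.7566]
Step 3: x=[8.9551] v=[-1.0778]
Step 4: x=[8.6882] v=[-1.3343]
Step 5: x=[8.3860] v=[-1.5108]
Step 6: x=[8.0667] v=[-1.5966]
Step 7: x=[7.7494] v=[-1.5866]
Step 8: x=[7.4531] v=[-1.4814]
Step 9: x=[7.1956] v=[-1.2873]
Step 10: x=[6.9924] v=[-1.0160]
Step 11: x=[6.8557] v=[-0.6837]
Step 12: x=[6.7936] v=[-0.3104]
Step 13: x=[6.8099] v=[0.0815]
First v>=0 after going negative at step 13, time=2.6000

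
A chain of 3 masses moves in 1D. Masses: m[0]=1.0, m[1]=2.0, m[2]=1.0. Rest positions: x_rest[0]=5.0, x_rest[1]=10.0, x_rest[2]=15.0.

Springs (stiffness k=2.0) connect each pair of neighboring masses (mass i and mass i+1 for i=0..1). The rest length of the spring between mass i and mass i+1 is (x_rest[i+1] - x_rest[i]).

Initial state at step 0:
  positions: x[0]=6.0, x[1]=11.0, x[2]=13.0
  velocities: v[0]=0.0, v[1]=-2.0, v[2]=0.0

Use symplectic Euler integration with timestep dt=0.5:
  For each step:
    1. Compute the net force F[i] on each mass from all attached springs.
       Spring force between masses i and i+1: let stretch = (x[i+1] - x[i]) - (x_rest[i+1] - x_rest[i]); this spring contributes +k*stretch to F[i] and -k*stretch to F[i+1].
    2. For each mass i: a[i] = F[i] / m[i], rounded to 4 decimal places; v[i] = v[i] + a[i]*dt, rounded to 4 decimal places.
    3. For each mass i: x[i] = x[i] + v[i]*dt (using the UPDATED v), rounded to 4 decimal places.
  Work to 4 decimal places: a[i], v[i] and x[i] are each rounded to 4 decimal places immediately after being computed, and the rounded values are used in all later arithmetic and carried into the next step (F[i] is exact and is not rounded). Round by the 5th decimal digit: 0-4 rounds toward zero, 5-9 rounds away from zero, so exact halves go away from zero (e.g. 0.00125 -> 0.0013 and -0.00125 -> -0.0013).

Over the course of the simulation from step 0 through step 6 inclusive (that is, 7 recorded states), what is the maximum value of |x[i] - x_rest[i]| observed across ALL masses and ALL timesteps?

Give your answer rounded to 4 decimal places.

Answer: 4.5781

Derivation:
Step 0: x=[6.0000 11.0000 13.0000] v=[0.0000 -2.0000 0.0000]
Step 1: x=[6.0000 9.2500 14.5000] v=[0.0000 -3.5000 3.0000]
Step 2: x=[5.1250 8.0000 15.8750] v=[-1.7500 -2.5000 2.7500]
Step 3: x=[3.1875 8.0000 15.8125] v=[-3.8750 0.0000 -0.1250]
Step 4: x=[1.1563 8.7500 14.3438] v=[-4.0625 1.5000 -2.9375]
Step 5: x=[0.4219 9.0001 12.5782] v=[-1.4688 0.5001 -3.5313]
Step 6: x=[1.4766 8.0001 11.5235] v=[2.1094 -2.0000 -2.1094]
Max displacement = 4.5781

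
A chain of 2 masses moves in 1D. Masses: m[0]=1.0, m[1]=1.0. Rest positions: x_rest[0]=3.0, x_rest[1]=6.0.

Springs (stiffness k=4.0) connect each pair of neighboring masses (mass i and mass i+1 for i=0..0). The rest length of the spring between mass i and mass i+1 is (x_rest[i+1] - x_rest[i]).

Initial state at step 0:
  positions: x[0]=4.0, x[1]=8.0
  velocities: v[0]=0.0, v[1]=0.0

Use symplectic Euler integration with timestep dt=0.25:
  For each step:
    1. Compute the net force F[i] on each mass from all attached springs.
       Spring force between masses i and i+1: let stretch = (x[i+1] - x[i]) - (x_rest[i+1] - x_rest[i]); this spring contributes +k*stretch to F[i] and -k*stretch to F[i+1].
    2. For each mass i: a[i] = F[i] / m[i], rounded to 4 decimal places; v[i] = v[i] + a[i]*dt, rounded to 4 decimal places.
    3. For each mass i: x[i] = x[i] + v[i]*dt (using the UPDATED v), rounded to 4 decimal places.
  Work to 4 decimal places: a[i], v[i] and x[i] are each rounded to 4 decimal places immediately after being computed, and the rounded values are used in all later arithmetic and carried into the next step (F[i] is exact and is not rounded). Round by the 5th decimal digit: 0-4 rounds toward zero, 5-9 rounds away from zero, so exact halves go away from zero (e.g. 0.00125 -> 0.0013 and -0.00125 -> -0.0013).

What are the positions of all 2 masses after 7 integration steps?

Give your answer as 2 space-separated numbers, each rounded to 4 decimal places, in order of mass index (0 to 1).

Step 0: x=[4.0000 8.0000] v=[0.0000 0.0000]
Step 1: x=[4.2500 7.7500] v=[1.0000 -1.0000]
Step 2: x=[4.6250 7.3750] v=[1.5000 -1.5000]
Step 3: x=[4.9375 7.0625] v=[1.2500 -1.2500]
Step 4: x=[5.0313 6.9688] v=[0.3750 -0.3750]
Step 5: x=[4.8594 7.1407] v=[-0.6875 0.6875]
Step 6: x=[4.5079 7.4923] v=[-1.4062 1.4062]
Step 7: x=[4.1525 7.8478] v=[-1.4218 1.4218]

Answer: 4.1525 7.8478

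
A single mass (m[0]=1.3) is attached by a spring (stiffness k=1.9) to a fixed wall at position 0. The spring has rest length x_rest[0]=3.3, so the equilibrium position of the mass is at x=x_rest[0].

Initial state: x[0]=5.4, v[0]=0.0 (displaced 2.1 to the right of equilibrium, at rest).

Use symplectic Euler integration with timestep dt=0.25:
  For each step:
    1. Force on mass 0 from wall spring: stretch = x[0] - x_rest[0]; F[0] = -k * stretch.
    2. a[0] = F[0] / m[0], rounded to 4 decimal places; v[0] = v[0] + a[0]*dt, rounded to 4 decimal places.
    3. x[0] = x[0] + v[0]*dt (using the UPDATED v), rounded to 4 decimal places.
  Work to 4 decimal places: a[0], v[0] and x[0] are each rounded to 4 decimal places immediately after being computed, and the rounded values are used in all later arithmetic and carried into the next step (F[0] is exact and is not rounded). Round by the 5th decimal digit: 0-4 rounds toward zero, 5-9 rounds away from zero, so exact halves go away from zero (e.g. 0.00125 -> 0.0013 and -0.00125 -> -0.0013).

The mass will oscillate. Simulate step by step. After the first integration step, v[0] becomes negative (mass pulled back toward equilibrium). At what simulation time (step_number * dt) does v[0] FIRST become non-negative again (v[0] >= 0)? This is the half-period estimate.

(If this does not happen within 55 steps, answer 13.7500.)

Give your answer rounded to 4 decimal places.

Answer: 2.7500

Derivation:
Step 0: x=[5.4000] v=[0.0000]
Step 1: x=[5.2082] v=[-0.7673]
Step 2: x=[4.8421] v=[-1.4645]
Step 3: x=[4.3351] v=[-2.0280]
Step 4: x=[3.7336] v=[-2.4062]
Step 5: x=[3.0925] v=[-2.5646]
Step 6: x=[2.4703] v=[-2.4888]
Step 7: x=[1.9239] v=[-2.1857]
Step 8: x=[1.5032] v=[-1.6829]
Step 9: x=[1.2466] v=[-1.0264]
Step 10: x=[1.1776] v=[-0.2761]
Step 11: x=[1.3025] v=[0.4994]
First v>=0 after going negative at step 11, time=2.7500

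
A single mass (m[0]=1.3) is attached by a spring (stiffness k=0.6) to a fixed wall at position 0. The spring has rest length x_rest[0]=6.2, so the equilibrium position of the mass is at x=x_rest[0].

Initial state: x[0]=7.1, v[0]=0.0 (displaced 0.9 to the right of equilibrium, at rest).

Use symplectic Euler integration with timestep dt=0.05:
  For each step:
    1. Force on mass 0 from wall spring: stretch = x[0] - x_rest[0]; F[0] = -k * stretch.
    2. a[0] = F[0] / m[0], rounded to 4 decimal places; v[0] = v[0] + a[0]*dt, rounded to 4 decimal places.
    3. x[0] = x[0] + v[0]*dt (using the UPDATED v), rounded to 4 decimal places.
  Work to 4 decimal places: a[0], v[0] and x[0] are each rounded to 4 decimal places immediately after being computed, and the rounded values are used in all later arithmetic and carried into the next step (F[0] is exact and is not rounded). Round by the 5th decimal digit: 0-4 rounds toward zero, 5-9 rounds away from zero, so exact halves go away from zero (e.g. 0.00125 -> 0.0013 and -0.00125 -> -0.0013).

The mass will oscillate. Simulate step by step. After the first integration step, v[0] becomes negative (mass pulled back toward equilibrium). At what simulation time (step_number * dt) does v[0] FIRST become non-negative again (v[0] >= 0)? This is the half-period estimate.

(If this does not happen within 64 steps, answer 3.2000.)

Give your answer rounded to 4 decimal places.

Answer: 3.2000

Derivation:
Step 0: x=[7.1000] v=[0.0000]
Step 1: x=[7.0990] v=[-0.0208]
Step 2: x=[7.0969] v=[-0.0415]
Step 3: x=[7.0938] v=[-0.0622]
Step 4: x=[7.0897] v=[-0.0828]
Step 5: x=[7.0845] v=[-0.1033]
Step 6: x=[7.0783] v=[-0.1237]
Step 7: x=[7.0711] v=[-0.1440]
Step 8: x=[7.0629] v=[-0.1641]
Step 9: x=[7.0537] v=[-0.1840]
Step 10: x=[7.0435] v=[-0.2037]
Step 11: x=[7.0323] v=[-0.2232]
Step 12: x=[7.0202] v=[-0.2424]
Step 13: x=[7.0071] v=[-0.2613]
Step 14: x=[6.9931] v=[-0.2799]
Step 15: x=[6.9782] v=[-0.2982]
Step 16: x=[6.9624] v=[-0.3162]
Step 17: x=[6.9457] v=[-0.3338]
Step 18: x=[6.9282] v=[-0.3510]
Step 19: x=[6.9098] v=[-0.3678]
Step 20: x=[6.8906] v=[-0.3842]
Step 21: x=[6.8706] v=[-0.4001]
Step 22: x=[6.8498] v=[-0.4156]
Step 23: x=[6.8283] v=[-0.4306]
Step 24: x=[6.8060] v=[-0.4451]
Step 25: x=[6.7830] v=[-0.4591]
Step 26: x=[6.7594] v=[-0.4726]
Step 27: x=[6.7351] v=[-0.4855]
Step 28: x=[6.7102] v=[-0.4979]
Step 29: x=[6.6847] v=[-0.5097]
Step 30: x=[6.6587] v=[-0.5209]
Step 31: x=[6.6321] v=[-0.5315]
Step 32: x=[6.6050] v=[-0.5415]
Step 33: x=[6.5775] v=[-0.5508]
Step 34: x=[6.5495] v=[-0.5595]
Step 35: x=[6.5211] v=[-0.5676]
Step 36: x=[6.4924] v=[-0.5750]
Step 37: x=[6.4633] v=[-0.5818]
Step 38: x=[6.4339] v=[-0.5879]
Step 39: x=[6.4042] v=[-0.5933]
Step 40: x=[6.3743] v=[-0.5980]
Step 41: x=[6.3442] v=[-0.6020]
Step 42: x=[6.3139] v=[-0.6053]
Step 43: x=[6.2835] v=[-0.6079]
Step 44: x=[6.2530] v=[-0.6098]
Step 45: x=[6.2225] v=[-0.6110]
Step 46: x=[6.1919] v=[-0.6115]
Step 47: x=[6.1613] v=[-0.6113]
Step 48: x=[6.1308] v=[-0.6104]
Step 49: x=[6.1004] v=[-0.6088]
Step 50: x=[6.0701] v=[-0.6065]
Step 51: x=[6.0399] v=[-0.6035]
Step 52: x=[6.0099] v=[-0.5998]
Step 53: x=[5.9801] v=[-0.5954]
Step 54: x=[5.9506] v=[-0.5903]
Step 55: x=[5.9214] v=[-0.5845]
Step 56: x=[5.8925] v=[-0.5781]
Step 57: x=[5.8640] v=[-0.5710]
Step 58: x=[5.8358] v=[-0.5632]
Step 59: x=[5.8081] v=[-0.5548]
Step 60: x=[5.7808] v=[-0.5458]
Step 61: x=[5.7540] v=[-0.5361]
Step 62: x=[5.7277] v=[-0.5258]
Step 63: x=[5.7020] v=[-0.5149]
Step 64: x=[5.6768] v=[-0.5034]
v[0] did not become non-negative within 64 steps; using fallback time=3.2000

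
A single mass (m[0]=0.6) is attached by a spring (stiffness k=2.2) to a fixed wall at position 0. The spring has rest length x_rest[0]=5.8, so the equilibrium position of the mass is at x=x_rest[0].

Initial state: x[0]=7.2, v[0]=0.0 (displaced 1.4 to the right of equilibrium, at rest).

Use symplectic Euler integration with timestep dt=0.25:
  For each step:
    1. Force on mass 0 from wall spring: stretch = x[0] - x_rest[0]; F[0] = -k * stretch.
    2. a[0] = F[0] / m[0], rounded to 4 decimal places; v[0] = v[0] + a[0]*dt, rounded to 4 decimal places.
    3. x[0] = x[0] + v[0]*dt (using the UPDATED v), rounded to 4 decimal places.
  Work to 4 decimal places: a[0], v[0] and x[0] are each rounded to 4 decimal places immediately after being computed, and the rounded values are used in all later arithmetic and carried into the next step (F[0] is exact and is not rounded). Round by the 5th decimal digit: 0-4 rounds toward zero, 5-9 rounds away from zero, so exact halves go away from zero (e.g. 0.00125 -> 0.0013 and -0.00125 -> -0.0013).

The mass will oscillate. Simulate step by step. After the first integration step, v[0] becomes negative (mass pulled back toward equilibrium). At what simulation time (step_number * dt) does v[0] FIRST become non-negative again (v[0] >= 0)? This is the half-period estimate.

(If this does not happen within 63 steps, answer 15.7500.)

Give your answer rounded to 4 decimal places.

Answer: 1.7500

Derivation:
Step 0: x=[7.2000] v=[0.0000]
Step 1: x=[6.8792] v=[-1.2833]
Step 2: x=[6.3111] v=[-2.2726]
Step 3: x=[5.6258] v=[-2.7411]
Step 4: x=[4.9805] v=[-2.5814]
Step 5: x=[4.5230] v=[-1.8302]
Step 6: x=[4.3581] v=[-0.6596]
Step 7: x=[4.5237] v=[0.6622]
First v>=0 after going negative at step 7, time=1.7500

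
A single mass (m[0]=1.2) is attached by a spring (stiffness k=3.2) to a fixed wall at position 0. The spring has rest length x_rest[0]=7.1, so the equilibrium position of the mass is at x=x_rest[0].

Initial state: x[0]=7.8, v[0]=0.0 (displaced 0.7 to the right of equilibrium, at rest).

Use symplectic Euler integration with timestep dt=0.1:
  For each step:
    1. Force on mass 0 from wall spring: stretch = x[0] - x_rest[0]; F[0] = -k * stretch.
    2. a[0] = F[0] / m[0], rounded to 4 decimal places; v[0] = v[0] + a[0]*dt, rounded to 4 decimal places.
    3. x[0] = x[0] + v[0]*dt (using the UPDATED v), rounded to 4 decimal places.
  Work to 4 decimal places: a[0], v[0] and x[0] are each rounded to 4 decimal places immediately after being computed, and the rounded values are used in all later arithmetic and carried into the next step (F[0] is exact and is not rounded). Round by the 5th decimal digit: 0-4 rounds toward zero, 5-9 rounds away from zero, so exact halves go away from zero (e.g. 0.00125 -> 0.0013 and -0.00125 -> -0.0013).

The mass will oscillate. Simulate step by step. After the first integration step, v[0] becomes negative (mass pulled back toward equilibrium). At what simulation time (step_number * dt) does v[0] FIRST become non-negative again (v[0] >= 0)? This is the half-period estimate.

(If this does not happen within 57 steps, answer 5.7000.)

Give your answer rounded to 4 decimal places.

Step 0: x=[7.8000] v=[0.0000]
Step 1: x=[7.7813] v=[-0.1867]
Step 2: x=[7.7445] v=[-0.3684]
Step 3: x=[7.6905] v=[-0.5403]
Step 4: x=[7.6207] v=[-0.6978]
Step 5: x=[7.5370] v=[-0.8367]
Step 6: x=[7.4417] v=[-0.9532]
Step 7: x=[7.3373] v=[-1.0443]
Step 8: x=[7.2265] v=[-1.1076]
Step 9: x=[7.1124] v=[-1.1413]
Step 10: x=[6.9979] v=[-1.1446]
Step 11: x=[6.8862] v=[-1.1174]
Step 12: x=[6.7802] v=[-1.0604]
Step 13: x=[6.6827] v=[-0.9751]
Step 14: x=[6.5963] v=[-0.8638]
Step 15: x=[6.5234] v=[-0.7295]
Step 16: x=[6.4658] v=[-0.5757]
Step 17: x=[6.4251] v=[-0.4066]
Step 18: x=[6.4024] v=[-0.2266]
Step 19: x=[6.3983] v=[-0.0406]
Step 20: x=[6.4130] v=[0.1465]
First v>=0 after going negative at step 20, time=2.0000

Answer: 2.0000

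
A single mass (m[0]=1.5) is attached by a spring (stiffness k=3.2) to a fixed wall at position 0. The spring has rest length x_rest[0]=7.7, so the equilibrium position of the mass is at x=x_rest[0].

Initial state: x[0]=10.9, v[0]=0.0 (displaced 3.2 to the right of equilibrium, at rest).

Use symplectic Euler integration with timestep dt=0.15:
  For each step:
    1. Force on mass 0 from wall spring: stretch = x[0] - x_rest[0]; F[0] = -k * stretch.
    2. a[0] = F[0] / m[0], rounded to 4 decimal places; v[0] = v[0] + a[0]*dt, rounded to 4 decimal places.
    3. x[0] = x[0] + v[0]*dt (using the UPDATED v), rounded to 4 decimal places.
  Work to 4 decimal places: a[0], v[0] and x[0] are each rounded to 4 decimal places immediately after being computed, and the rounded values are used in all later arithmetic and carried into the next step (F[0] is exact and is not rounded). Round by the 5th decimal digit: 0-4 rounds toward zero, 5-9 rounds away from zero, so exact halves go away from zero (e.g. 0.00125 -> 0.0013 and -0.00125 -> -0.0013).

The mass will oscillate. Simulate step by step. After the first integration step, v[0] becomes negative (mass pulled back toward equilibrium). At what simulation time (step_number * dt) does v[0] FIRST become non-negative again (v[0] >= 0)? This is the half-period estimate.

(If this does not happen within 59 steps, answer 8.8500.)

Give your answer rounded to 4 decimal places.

Answer: 2.2500

Derivation:
Step 0: x=[10.9000] v=[0.0000]
Step 1: x=[10.7464] v=[-1.0240]
Step 2: x=[10.4466] v=[-1.9989]
Step 3: x=[10.0149] v=[-2.8778]
Step 4: x=[9.4721] v=[-3.6186]
Step 5: x=[8.8442] v=[-4.1857]
Step 6: x=[8.1614] v=[-4.5519]
Step 7: x=[7.4565] v=[-4.6995]
Step 8: x=[6.7633] v=[-4.6216]
Step 9: x=[6.1150] v=[-4.3219]
Step 10: x=[5.5428] v=[-3.8147]
Step 11: x=[5.0741] v=[-3.1244]
Step 12: x=[4.7315] v=[-2.2841]
Step 13: x=[4.5314] v=[-1.3342]
Step 14: x=[4.4834] v=[-0.3202]
Step 15: x=[4.5898] v=[0.7091]
First v>=0 after going negative at step 15, time=2.2500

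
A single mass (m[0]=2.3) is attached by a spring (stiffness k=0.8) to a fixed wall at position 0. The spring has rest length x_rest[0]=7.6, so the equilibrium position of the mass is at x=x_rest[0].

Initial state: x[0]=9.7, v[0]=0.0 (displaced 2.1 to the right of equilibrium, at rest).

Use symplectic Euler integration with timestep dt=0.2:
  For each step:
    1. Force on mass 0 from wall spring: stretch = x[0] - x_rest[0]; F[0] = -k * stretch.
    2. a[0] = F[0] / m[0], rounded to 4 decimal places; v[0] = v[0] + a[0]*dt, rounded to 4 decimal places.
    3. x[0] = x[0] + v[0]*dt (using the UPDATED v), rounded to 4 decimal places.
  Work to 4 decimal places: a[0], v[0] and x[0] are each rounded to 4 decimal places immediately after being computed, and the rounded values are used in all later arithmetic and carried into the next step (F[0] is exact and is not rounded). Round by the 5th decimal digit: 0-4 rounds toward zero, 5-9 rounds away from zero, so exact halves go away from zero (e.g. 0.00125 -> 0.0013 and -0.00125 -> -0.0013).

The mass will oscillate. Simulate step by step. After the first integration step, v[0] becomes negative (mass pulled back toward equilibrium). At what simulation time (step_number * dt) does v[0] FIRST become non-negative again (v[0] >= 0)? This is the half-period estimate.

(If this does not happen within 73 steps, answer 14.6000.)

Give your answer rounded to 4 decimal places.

Answer: 5.4000

Derivation:
Step 0: x=[9.7000] v=[0.0000]
Step 1: x=[9.6708] v=[-0.1461]
Step 2: x=[9.6128] v=[-0.2902]
Step 3: x=[9.5268] v=[-0.4302]
Step 4: x=[9.4140] v=[-0.5642]
Step 5: x=[9.2759] v=[-0.6904]
Step 6: x=[9.1145] v=[-0.8070]
Step 7: x=[8.9320] v=[-0.9124]
Step 8: x=[8.7310] v=[-1.0051]
Step 9: x=[8.5142] v=[-1.0838]
Step 10: x=[8.2847] v=[-1.1474]
Step 11: x=[8.0457] v=[-1.1950]
Step 12: x=[7.8005] v=[-1.2260]
Step 13: x=[7.5525] v=[-1.2399]
Step 14: x=[7.3052] v=[-1.2366]
Step 15: x=[7.0620] v=[-1.2161]
Step 16: x=[6.8263] v=[-1.1787]
Step 17: x=[6.6013] v=[-1.1249]
Step 18: x=[6.3902] v=[-1.0554]
Step 19: x=[6.1960] v=[-0.9712]
Step 20: x=[6.0213] v=[-0.8735]
Step 21: x=[5.8686] v=[-0.7637]
Step 22: x=[5.7399] v=[-0.6433]
Step 23: x=[5.6371] v=[-0.5139]
Step 24: x=[5.5616] v=[-0.3774]
Step 25: x=[5.5145] v=[-0.2356]
Step 26: x=[5.4964] v=[-0.0905]
Step 27: x=[5.5076] v=[0.0558]
First v>=0 after going negative at step 27, time=5.4000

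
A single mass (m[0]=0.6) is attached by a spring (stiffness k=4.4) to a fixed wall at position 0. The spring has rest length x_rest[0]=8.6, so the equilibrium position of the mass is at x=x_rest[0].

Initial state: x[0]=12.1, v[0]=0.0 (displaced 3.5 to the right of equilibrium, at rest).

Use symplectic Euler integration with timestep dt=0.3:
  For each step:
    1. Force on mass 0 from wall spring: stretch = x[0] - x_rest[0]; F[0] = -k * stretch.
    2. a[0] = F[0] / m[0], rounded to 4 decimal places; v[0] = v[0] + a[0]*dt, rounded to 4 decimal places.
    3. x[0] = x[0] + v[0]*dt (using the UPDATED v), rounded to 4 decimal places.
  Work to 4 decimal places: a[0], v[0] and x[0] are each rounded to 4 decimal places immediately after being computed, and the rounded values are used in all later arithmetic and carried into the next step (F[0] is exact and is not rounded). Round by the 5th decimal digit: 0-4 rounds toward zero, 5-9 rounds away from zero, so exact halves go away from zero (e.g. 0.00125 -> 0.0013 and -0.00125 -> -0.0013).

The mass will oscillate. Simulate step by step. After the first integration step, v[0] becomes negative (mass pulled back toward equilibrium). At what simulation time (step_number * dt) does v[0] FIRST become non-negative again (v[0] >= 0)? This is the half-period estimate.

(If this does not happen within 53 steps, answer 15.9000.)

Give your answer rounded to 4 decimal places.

Step 0: x=[12.1000] v=[0.0000]
Step 1: x=[9.7900] v=[-7.7000]
Step 2: x=[6.6946] v=[-10.3180]
Step 3: x=[4.8568] v=[-6.1261]
Step 4: x=[5.4895] v=[2.1089]
First v>=0 after going negative at step 4, time=1.2000

Answer: 1.2000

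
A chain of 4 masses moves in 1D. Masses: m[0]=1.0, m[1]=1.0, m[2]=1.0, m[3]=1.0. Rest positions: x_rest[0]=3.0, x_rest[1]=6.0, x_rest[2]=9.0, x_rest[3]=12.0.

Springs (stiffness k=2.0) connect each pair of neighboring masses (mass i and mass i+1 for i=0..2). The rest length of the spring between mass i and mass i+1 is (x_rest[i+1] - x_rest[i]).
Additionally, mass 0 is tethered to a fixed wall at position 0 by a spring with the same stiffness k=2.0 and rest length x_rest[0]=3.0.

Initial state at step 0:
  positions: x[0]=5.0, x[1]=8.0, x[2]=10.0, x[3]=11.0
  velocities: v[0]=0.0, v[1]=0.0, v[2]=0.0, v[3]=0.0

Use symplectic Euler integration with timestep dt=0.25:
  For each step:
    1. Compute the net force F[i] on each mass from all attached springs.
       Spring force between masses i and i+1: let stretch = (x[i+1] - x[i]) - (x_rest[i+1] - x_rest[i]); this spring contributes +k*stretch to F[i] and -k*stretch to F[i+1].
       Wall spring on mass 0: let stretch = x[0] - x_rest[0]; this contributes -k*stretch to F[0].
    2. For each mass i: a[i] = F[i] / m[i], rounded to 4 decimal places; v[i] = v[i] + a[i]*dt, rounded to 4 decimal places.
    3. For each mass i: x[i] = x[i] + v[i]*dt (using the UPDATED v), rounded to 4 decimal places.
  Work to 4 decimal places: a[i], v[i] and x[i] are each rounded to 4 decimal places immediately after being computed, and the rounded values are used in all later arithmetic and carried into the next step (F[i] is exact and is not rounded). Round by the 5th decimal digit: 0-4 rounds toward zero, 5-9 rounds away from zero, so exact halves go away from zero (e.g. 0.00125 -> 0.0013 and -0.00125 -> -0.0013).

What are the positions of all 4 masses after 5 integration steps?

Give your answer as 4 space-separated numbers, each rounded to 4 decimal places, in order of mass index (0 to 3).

Answer: 2.5538 5.9469 9.2899 13.4039

Derivation:
Step 0: x=[5.0000 8.0000 10.0000 11.0000] v=[0.0000 0.0000 0.0000 0.0000]
Step 1: x=[4.7500 7.8750 9.8750 11.2500] v=[-1.0000 -0.5000 -0.5000 1.0000]
Step 2: x=[4.2969 7.6094 9.6719 11.7031] v=[-1.8125 -1.0625 -0.8125 1.8125]
Step 3: x=[3.7207 7.1875 9.4649 12.2773] v=[-2.3047 -1.6875 -0.8282 2.2969]
Step 4: x=[3.1128 6.6170 9.3247 12.8750] v=[-2.4317 -2.2822 -0.5607 2.3907]
Step 5: x=[2.5538 5.9469 9.2899 13.4039] v=[-2.2360 -2.6805 -0.1394 2.1156]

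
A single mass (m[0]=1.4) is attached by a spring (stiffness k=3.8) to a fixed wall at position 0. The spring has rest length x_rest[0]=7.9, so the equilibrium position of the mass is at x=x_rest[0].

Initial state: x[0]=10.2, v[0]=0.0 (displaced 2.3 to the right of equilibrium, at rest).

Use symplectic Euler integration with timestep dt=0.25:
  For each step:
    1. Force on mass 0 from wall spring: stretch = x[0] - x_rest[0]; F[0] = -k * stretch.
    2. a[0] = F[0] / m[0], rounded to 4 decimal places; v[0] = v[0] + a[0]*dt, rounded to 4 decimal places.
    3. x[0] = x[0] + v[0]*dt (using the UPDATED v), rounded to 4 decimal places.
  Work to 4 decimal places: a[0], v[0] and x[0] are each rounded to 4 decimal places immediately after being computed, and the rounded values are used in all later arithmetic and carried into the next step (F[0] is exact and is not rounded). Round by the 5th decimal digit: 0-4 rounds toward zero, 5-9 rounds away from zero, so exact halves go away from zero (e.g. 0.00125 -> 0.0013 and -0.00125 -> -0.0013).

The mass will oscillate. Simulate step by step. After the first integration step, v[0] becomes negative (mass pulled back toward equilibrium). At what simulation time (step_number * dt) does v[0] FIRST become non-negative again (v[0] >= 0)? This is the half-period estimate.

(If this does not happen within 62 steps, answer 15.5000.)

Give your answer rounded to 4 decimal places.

Step 0: x=[10.2000] v=[0.0000]
Step 1: x=[9.8098] v=[-1.5607]
Step 2: x=[9.0957] v=[-2.8566]
Step 3: x=[8.1787] v=[-3.6680]
Step 4: x=[7.2144] v=[-3.8571]
Step 5: x=[6.3664] v=[-3.3919]
Step 6: x=[5.7786] v=[-2.3513]
Step 7: x=[5.5507] v=[-0.9118]
Step 8: x=[5.7213] v=[0.6824]
First v>=0 after going negative at step 8, time=2.0000

Answer: 2.0000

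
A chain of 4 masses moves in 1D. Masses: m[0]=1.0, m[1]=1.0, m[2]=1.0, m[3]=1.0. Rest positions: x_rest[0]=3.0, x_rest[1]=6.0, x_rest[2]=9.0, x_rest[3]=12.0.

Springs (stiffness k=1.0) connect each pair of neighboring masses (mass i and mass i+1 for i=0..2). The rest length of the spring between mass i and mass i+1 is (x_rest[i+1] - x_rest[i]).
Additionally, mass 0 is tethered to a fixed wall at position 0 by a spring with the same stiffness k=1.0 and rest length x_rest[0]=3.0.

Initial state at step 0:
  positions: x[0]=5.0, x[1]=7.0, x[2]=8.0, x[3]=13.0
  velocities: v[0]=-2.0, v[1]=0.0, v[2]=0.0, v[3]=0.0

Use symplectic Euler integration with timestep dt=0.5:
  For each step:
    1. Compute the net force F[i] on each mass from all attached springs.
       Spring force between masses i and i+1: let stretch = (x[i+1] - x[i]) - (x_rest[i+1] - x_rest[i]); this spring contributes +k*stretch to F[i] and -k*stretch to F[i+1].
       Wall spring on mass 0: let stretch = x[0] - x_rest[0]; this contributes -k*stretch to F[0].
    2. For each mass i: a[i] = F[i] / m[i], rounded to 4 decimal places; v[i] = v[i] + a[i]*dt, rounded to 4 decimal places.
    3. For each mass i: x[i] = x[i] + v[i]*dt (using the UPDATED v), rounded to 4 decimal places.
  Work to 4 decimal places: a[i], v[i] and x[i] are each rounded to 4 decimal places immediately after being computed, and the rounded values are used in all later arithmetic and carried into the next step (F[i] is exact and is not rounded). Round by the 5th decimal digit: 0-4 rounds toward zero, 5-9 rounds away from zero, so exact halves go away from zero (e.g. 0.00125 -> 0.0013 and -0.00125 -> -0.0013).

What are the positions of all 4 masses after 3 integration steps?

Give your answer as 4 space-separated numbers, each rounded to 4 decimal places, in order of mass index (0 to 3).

Answer: 0.6406 5.5000 10.9844 11.6094

Derivation:
Step 0: x=[5.0000 7.0000 8.0000 13.0000] v=[-2.0000 0.0000 0.0000 0.0000]
Step 1: x=[3.2500 6.7500 9.0000 12.5000] v=[-3.5000 -0.5000 2.0000 -1.0000]
Step 2: x=[1.5625 6.1875 10.3125 11.8750] v=[-3.3750 -1.1250 2.6250 -1.2500]
Step 3: x=[0.6406 5.5000 10.9844 11.6094] v=[-1.8438 -1.3750 1.3438 -0.5313]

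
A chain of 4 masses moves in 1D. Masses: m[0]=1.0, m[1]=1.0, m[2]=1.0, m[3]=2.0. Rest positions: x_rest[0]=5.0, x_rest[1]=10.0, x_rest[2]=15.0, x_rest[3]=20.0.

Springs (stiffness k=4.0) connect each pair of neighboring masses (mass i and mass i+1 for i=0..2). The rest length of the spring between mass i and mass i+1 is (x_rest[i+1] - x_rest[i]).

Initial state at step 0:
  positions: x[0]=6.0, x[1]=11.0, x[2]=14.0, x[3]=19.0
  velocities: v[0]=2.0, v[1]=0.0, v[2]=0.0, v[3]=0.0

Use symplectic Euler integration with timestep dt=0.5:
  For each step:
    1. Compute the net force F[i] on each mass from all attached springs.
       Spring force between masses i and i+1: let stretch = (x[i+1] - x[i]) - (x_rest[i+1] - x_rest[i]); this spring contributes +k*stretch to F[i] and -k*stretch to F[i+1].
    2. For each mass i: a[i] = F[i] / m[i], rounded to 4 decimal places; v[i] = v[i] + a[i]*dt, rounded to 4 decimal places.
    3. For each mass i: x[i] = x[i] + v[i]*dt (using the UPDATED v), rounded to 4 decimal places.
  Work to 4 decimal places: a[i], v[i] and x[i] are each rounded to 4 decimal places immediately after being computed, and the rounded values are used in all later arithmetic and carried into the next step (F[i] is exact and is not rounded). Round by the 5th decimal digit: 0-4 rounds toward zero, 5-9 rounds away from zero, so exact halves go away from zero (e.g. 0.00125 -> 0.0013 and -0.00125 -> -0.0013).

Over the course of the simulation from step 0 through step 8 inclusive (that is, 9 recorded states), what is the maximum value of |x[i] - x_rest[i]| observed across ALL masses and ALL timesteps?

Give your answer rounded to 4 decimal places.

Step 0: x=[6.0000 11.0000 14.0000 19.0000] v=[2.0000 0.0000 0.0000 0.0000]
Step 1: x=[7.0000 9.0000 16.0000 19.0000] v=[2.0000 -4.0000 4.0000 0.0000]
Step 2: x=[5.0000 12.0000 14.0000 20.0000] v=[-4.0000 6.0000 -4.0000 2.0000]
Step 3: x=[5.0000 10.0000 16.0000 20.5000] v=[0.0000 -4.0000 4.0000 1.0000]
Step 4: x=[5.0000 9.0000 16.5000 21.2500] v=[0.0000 -2.0000 1.0000 1.5000]
Step 5: x=[4.0000 11.5000 14.2500 22.1250] v=[-2.0000 5.0000 -4.5000 1.7500]
Step 6: x=[5.5000 9.2500 17.1250 21.5625] v=[3.0000 -4.5000 5.7500 -1.1250]
Step 7: x=[5.7500 11.1250 16.5625 21.2813] v=[0.5000 3.7500 -1.1250 -0.5625]
Step 8: x=[6.3750 13.0625 15.2813 21.1407] v=[1.2500 3.8750 -2.5624 -0.2813]
Max displacement = 3.0625

Answer: 3.0625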